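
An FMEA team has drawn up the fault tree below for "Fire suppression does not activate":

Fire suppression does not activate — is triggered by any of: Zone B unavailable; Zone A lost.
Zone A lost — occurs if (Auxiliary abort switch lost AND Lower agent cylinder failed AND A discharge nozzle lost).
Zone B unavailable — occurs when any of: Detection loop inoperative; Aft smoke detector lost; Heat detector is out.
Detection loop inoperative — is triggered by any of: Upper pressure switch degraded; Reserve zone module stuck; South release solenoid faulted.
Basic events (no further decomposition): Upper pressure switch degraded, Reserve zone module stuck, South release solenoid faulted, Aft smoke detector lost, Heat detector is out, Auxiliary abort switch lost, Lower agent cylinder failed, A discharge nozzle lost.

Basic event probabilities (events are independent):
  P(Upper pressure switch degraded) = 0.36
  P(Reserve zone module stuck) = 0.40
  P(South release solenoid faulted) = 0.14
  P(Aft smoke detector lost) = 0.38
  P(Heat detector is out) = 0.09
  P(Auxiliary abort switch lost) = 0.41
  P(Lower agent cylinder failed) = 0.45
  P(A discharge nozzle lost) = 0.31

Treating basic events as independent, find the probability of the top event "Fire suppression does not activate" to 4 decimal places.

P(Detection loop inoperative) [OR] = 1 − (1−0.36) × (1−0.40) × (1−0.14) = 0.669760
P(Zone B unavailable) [OR] = 1 − (1−0.669760) × (1−0.38) × (1−0.09) = 0.813679
P(Zone A lost) [AND] = 0.41 × 0.45 × 0.31 = 0.057195
P(Fire suppression does not activate) [OR] = 1 − (1−0.813679) × (1−0.057195) = 0.824336
Rounded to 4 decimal places: P(Fire suppression does not activate) ≈ 0.8243.

0.8243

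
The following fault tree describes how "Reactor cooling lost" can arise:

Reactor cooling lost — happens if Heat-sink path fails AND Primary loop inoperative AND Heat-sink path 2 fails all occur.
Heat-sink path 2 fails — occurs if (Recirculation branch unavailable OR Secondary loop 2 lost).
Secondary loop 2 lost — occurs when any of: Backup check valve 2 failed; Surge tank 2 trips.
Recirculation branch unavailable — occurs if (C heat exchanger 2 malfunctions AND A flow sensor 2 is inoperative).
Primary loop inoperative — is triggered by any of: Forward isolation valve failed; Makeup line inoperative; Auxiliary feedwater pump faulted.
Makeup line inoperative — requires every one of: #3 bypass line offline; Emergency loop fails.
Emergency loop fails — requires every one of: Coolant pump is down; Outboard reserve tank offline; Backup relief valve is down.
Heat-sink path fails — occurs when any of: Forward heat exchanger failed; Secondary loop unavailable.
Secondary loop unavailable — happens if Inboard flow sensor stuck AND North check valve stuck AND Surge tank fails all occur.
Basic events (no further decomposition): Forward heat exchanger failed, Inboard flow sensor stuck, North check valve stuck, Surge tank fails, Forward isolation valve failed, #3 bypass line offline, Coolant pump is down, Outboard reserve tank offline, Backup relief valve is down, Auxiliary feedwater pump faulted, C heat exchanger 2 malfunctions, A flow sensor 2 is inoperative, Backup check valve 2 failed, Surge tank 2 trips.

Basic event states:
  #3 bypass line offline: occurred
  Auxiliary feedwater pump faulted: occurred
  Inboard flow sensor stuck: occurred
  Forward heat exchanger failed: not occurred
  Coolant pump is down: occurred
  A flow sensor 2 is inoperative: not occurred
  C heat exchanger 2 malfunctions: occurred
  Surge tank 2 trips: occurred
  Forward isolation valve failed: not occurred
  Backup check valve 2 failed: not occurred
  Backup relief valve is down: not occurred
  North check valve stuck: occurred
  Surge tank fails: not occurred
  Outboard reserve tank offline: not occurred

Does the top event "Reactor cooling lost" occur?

No

Secondary loop unavailable [AND]: Inboard flow sensor stuck=occurs, North check valve stuck=occurs, Surge tank fails=not → not all inputs occur → does not occur.
Heat-sink path fails [OR]: Forward heat exchanger failed=not, Secondary loop unavailable=not → no input occurs → does not occur.
Emergency loop fails [AND]: Coolant pump is down=occurs, Outboard reserve tank offline=not, Backup relief valve is down=not → not all inputs occur → does not occur.
Makeup line inoperative [AND]: #3 bypass line offline=occurs, Emergency loop fails=not → not all inputs occur → does not occur.
Primary loop inoperative [OR]: Forward isolation valve failed=not, Makeup line inoperative=not, Auxiliary feedwater pump faulted=occurs → at least one input occurs → occurs.
Recirculation branch unavailable [AND]: C heat exchanger 2 malfunctions=occurs, A flow sensor 2 is inoperative=not → not all inputs occur → does not occur.
Secondary loop 2 lost [OR]: Backup check valve 2 failed=not, Surge tank 2 trips=occurs → at least one input occurs → occurs.
Heat-sink path 2 fails [OR]: Recirculation branch unavailable=not, Secondary loop 2 lost=occurs → at least one input occurs → occurs.
Reactor cooling lost [AND]: Heat-sink path fails=not, Primary loop inoperative=occurs, Heat-sink path 2 fails=occurs → not all inputs occur → does not occur.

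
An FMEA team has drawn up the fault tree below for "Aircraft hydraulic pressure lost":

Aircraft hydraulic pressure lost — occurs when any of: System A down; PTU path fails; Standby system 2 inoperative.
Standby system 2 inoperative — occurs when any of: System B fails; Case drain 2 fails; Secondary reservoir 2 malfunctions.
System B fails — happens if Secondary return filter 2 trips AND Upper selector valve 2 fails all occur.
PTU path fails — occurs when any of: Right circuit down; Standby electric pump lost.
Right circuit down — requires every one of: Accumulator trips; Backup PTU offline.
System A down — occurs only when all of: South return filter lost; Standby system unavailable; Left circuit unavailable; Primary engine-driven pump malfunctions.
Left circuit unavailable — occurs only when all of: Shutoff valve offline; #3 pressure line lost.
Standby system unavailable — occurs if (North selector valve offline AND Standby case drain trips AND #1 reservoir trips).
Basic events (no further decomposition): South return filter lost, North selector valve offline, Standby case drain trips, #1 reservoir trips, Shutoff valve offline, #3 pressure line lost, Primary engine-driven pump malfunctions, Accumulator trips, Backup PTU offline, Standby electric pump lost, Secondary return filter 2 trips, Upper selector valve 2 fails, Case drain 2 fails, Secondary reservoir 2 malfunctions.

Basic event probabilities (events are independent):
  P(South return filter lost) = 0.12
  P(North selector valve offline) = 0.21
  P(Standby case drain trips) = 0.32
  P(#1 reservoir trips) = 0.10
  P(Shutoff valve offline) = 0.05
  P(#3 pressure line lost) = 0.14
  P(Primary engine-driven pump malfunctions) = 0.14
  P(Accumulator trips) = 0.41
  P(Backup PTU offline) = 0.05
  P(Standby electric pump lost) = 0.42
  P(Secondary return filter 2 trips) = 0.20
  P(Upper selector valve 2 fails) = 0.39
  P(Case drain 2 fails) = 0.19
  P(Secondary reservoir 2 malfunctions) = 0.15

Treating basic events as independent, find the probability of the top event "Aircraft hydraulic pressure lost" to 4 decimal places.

P(Standby system unavailable) [AND] = 0.21 × 0.32 × 0.10 = 0.006720
P(Left circuit unavailable) [AND] = 0.05 × 0.14 = 0.007000
P(System A down) [AND] = 0.12 × 0.006720 × 0.007000 × 0.14 = 0.000001
P(Right circuit down) [AND] = 0.41 × 0.05 = 0.020500
P(PTU path fails) [OR] = 1 − (1−0.020500) × (1−0.42) = 0.431890
P(System B fails) [AND] = 0.20 × 0.39 = 0.078000
P(Standby system 2 inoperative) [OR] = 1 − (1−0.078000) × (1−0.19) × (1−0.15) = 0.365203
P(Aircraft hydraulic pressure lost) [OR] = 1 − (1−0.000001) × (1−0.431890) × (1−0.365203) = 0.639366
Rounded to 4 decimal places: P(Aircraft hydraulic pressure lost) ≈ 0.6394.

0.6394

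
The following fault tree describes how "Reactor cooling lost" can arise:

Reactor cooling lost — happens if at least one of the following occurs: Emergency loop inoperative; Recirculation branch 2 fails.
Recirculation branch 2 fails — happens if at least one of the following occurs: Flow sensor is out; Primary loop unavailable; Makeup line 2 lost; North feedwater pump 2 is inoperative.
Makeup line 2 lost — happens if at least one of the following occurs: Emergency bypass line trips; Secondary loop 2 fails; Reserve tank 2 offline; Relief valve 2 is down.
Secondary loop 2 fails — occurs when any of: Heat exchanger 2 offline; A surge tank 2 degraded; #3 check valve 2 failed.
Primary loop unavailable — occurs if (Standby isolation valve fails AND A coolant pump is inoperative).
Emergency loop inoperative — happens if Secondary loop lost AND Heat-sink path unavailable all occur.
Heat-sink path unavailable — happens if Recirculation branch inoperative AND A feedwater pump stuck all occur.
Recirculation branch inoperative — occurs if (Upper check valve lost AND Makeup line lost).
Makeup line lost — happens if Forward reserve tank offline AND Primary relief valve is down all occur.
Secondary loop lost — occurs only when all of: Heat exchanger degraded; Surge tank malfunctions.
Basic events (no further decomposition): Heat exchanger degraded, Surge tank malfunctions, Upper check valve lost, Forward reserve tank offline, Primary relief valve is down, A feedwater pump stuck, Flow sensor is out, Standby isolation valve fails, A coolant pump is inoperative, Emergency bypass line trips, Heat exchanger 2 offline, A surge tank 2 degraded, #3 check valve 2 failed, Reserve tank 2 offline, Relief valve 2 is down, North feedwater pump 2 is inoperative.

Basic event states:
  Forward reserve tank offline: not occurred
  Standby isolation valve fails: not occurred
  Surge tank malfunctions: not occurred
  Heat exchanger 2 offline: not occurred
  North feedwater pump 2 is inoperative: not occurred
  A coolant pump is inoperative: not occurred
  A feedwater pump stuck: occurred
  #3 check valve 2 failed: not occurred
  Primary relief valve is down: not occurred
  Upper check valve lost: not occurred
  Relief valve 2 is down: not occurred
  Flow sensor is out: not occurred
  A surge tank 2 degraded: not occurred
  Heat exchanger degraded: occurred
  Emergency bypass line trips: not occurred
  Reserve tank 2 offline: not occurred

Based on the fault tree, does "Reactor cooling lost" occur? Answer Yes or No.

Secondary loop lost [AND]: Heat exchanger degraded=occurs, Surge tank malfunctions=not → not all inputs occur → does not occur.
Makeup line lost [AND]: Forward reserve tank offline=not, Primary relief valve is down=not → not all inputs occur → does not occur.
Recirculation branch inoperative [AND]: Upper check valve lost=not, Makeup line lost=not → not all inputs occur → does not occur.
Heat-sink path unavailable [AND]: Recirculation branch inoperative=not, A feedwater pump stuck=occurs → not all inputs occur → does not occur.
Emergency loop inoperative [AND]: Secondary loop lost=not, Heat-sink path unavailable=not → not all inputs occur → does not occur.
Primary loop unavailable [AND]: Standby isolation valve fails=not, A coolant pump is inoperative=not → not all inputs occur → does not occur.
Secondary loop 2 fails [OR]: Heat exchanger 2 offline=not, A surge tank 2 degraded=not, #3 check valve 2 failed=not → no input occurs → does not occur.
Makeup line 2 lost [OR]: Emergency bypass line trips=not, Secondary loop 2 fails=not, Reserve tank 2 offline=not, Relief valve 2 is down=not → no input occurs → does not occur.
Recirculation branch 2 fails [OR]: Flow sensor is out=not, Primary loop unavailable=not, Makeup line 2 lost=not, North feedwater pump 2 is inoperative=not → no input occurs → does not occur.
Reactor cooling lost [OR]: Emergency loop inoperative=not, Recirculation branch 2 fails=not → no input occurs → does not occur.

No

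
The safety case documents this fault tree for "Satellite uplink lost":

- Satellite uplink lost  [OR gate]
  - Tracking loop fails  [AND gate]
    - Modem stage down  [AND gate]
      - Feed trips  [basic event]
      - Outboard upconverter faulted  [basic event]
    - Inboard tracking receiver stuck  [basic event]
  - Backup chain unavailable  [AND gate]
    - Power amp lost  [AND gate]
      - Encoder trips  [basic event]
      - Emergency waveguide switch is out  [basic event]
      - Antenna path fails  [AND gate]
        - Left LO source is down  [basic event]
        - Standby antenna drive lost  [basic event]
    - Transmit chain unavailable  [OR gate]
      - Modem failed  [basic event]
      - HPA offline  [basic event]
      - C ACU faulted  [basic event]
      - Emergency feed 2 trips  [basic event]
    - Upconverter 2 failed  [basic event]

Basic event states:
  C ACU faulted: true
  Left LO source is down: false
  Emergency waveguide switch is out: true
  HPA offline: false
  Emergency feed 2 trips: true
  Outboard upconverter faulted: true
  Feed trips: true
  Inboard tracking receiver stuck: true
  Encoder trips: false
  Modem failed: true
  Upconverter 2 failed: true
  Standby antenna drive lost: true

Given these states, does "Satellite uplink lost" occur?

Yes

Modem stage down [AND]: Feed trips=occurs, Outboard upconverter faulted=occurs → all inputs occur → occurs.
Tracking loop fails [AND]: Modem stage down=occurs, Inboard tracking receiver stuck=occurs → all inputs occur → occurs.
Antenna path fails [AND]: Left LO source is down=not, Standby antenna drive lost=occurs → not all inputs occur → does not occur.
Power amp lost [AND]: Encoder trips=not, Emergency waveguide switch is out=occurs, Antenna path fails=not → not all inputs occur → does not occur.
Transmit chain unavailable [OR]: Modem failed=occurs, HPA offline=not, C ACU faulted=occurs, Emergency feed 2 trips=occurs → at least one input occurs → occurs.
Backup chain unavailable [AND]: Power amp lost=not, Transmit chain unavailable=occurs, Upconverter 2 failed=occurs → not all inputs occur → does not occur.
Satellite uplink lost [OR]: Tracking loop fails=occurs, Backup chain unavailable=not → at least one input occurs → occurs.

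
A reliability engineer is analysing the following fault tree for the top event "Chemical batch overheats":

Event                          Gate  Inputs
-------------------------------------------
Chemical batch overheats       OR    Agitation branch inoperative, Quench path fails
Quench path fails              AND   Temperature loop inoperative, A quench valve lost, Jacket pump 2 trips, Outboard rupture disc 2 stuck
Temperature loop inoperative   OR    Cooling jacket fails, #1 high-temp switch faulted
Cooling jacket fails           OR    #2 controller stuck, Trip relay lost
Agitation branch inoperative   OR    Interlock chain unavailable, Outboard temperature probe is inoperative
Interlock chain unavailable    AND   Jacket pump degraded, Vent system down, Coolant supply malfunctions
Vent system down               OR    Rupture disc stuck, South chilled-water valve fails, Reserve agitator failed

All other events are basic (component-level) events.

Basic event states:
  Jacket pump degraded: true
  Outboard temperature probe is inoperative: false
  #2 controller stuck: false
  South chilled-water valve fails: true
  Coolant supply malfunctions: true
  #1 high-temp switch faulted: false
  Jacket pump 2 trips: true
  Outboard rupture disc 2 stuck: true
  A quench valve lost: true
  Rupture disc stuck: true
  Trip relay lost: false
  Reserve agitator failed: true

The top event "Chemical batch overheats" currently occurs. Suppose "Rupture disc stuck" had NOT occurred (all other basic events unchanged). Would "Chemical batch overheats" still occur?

Counterfactual: set "Rupture disc stuck" to not occurred.
Vent system down [OR]: Rupture disc stuck=not, South chilled-water valve fails=occurs, Reserve agitator failed=occurs → at least one input occurs → occurs.
Interlock chain unavailable [AND]: Jacket pump degraded=occurs, Vent system down=occurs, Coolant supply malfunctions=occurs → all inputs occur → occurs.
Agitation branch inoperative [OR]: Interlock chain unavailable=occurs, Outboard temperature probe is inoperative=not → at least one input occurs → occurs.
Cooling jacket fails [OR]: #2 controller stuck=not, Trip relay lost=not → no input occurs → does not occur.
Temperature loop inoperative [OR]: Cooling jacket fails=not, #1 high-temp switch faulted=not → no input occurs → does not occur.
Quench path fails [AND]: Temperature loop inoperative=not, A quench valve lost=occurs, Jacket pump 2 trips=occurs, Outboard rupture disc 2 stuck=occurs → not all inputs occur → does not occur.
Chemical batch overheats [OR]: Agitation branch inoperative=occurs, Quench path fails=not → at least one input occurs → occurs.

Yes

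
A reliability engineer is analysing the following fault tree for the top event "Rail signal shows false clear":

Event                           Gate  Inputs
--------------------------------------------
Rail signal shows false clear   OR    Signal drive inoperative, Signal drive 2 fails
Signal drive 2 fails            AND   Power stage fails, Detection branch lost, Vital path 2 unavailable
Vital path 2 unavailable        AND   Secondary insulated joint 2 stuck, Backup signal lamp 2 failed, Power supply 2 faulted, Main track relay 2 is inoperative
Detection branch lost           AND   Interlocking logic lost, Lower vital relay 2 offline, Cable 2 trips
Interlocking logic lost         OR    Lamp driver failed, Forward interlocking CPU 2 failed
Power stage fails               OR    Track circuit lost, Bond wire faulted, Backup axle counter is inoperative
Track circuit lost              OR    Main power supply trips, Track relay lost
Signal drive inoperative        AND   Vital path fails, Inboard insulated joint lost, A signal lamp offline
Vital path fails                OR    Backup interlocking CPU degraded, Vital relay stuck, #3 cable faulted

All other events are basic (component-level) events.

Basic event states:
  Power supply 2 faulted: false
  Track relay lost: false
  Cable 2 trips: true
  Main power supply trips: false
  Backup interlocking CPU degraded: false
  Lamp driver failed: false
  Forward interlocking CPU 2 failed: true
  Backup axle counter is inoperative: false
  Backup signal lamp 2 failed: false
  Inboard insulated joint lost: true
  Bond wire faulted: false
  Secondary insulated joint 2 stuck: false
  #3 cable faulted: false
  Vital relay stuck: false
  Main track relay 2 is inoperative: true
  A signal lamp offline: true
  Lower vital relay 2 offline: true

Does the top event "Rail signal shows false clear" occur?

Vital path fails [OR]: Backup interlocking CPU degraded=not, Vital relay stuck=not, #3 cable faulted=not → no input occurs → does not occur.
Signal drive inoperative [AND]: Vital path fails=not, Inboard insulated joint lost=occurs, A signal lamp offline=occurs → not all inputs occur → does not occur.
Track circuit lost [OR]: Main power supply trips=not, Track relay lost=not → no input occurs → does not occur.
Power stage fails [OR]: Track circuit lost=not, Bond wire faulted=not, Backup axle counter is inoperative=not → no input occurs → does not occur.
Interlocking logic lost [OR]: Lamp driver failed=not, Forward interlocking CPU 2 failed=occurs → at least one input occurs → occurs.
Detection branch lost [AND]: Interlocking logic lost=occurs, Lower vital relay 2 offline=occurs, Cable 2 trips=occurs → all inputs occur → occurs.
Vital path 2 unavailable [AND]: Secondary insulated joint 2 stuck=not, Backup signal lamp 2 failed=not, Power supply 2 faulted=not, Main track relay 2 is inoperative=occurs → not all inputs occur → does not occur.
Signal drive 2 fails [AND]: Power stage fails=not, Detection branch lost=occurs, Vital path 2 unavailable=not → not all inputs occur → does not occur.
Rail signal shows false clear [OR]: Signal drive inoperative=not, Signal drive 2 fails=not → no input occurs → does not occur.

No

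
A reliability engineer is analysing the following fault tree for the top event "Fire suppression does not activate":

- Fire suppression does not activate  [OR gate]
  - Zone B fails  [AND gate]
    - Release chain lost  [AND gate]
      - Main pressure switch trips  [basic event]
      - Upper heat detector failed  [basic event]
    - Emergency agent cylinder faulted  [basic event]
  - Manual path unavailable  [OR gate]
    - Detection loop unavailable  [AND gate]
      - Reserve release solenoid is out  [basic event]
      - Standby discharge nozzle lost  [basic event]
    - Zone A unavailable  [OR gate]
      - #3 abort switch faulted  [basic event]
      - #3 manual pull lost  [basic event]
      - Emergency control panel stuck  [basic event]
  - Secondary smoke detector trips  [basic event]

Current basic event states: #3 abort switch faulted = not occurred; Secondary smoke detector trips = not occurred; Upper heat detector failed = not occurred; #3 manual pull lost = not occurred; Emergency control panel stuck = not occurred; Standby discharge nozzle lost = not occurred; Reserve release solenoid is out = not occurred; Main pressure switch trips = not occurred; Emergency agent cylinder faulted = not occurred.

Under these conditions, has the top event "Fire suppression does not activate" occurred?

No

Release chain lost [AND]: Main pressure switch trips=not, Upper heat detector failed=not → not all inputs occur → does not occur.
Zone B fails [AND]: Release chain lost=not, Emergency agent cylinder faulted=not → not all inputs occur → does not occur.
Detection loop unavailable [AND]: Reserve release solenoid is out=not, Standby discharge nozzle lost=not → not all inputs occur → does not occur.
Zone A unavailable [OR]: #3 abort switch faulted=not, #3 manual pull lost=not, Emergency control panel stuck=not → no input occurs → does not occur.
Manual path unavailable [OR]: Detection loop unavailable=not, Zone A unavailable=not → no input occurs → does not occur.
Fire suppression does not activate [OR]: Zone B fails=not, Manual path unavailable=not, Secondary smoke detector trips=not → no input occurs → does not occur.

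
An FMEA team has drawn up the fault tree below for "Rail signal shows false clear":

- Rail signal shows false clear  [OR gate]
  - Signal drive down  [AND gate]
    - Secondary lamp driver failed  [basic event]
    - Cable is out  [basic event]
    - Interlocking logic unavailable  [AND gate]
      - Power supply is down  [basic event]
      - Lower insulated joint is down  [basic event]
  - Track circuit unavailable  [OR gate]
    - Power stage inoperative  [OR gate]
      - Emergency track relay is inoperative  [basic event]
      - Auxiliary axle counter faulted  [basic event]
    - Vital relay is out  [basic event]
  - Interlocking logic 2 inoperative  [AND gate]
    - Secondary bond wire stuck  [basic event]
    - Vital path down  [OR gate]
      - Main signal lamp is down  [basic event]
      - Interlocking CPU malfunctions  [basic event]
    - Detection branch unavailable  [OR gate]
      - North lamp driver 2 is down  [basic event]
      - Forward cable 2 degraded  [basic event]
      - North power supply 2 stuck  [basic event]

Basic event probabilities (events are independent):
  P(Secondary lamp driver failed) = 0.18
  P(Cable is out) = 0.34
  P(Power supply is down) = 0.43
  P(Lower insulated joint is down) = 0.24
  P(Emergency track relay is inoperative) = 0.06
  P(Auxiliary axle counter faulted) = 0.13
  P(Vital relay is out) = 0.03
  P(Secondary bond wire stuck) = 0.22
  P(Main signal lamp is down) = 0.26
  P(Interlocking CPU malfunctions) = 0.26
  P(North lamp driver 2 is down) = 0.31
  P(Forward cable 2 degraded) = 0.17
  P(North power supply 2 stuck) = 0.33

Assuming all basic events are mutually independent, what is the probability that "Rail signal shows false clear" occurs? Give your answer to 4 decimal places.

0.2601

P(Interlocking logic unavailable) [AND] = 0.43 × 0.24 = 0.103200
P(Signal drive down) [AND] = 0.18 × 0.34 × 0.103200 = 0.006316
P(Power stage inoperative) [OR] = 1 − (1−0.06) × (1−0.13) = 0.182200
P(Track circuit unavailable) [OR] = 1 − (1−0.182200) × (1−0.03) = 0.206734
P(Vital path down) [OR] = 1 − (1−0.26) × (1−0.26) = 0.452400
P(Detection branch unavailable) [OR] = 1 − (1−0.31) × (1−0.17) × (1−0.33) = 0.616291
P(Interlocking logic 2 inoperative) [AND] = 0.22 × 0.452400 × 0.616291 = 0.061338
P(Rail signal shows false clear) [OR] = 1 − (1−0.006316) × (1−0.206734) × (1−0.061338) = 0.260094
Rounded to 4 decimal places: P(Rail signal shows false clear) ≈ 0.2601.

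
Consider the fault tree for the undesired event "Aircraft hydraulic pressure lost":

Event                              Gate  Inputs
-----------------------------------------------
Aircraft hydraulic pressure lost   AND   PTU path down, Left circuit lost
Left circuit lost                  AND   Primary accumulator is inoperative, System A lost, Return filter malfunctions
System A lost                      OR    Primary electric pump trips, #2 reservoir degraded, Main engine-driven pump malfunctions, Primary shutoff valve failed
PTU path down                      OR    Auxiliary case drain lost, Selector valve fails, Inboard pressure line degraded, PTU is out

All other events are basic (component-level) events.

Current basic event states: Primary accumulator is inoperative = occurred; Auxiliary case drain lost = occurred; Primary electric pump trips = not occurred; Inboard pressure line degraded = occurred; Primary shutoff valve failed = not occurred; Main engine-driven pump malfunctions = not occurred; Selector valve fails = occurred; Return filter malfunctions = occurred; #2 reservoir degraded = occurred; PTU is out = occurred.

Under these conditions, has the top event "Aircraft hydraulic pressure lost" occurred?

PTU path down [OR]: Auxiliary case drain lost=occurs, Selector valve fails=occurs, Inboard pressure line degraded=occurs, PTU is out=occurs → at least one input occurs → occurs.
System A lost [OR]: Primary electric pump trips=not, #2 reservoir degraded=occurs, Main engine-driven pump malfunctions=not, Primary shutoff valve failed=not → at least one input occurs → occurs.
Left circuit lost [AND]: Primary accumulator is inoperative=occurs, System A lost=occurs, Return filter malfunctions=occurs → all inputs occur → occurs.
Aircraft hydraulic pressure lost [AND]: PTU path down=occurs, Left circuit lost=occurs → all inputs occur → occurs.

Yes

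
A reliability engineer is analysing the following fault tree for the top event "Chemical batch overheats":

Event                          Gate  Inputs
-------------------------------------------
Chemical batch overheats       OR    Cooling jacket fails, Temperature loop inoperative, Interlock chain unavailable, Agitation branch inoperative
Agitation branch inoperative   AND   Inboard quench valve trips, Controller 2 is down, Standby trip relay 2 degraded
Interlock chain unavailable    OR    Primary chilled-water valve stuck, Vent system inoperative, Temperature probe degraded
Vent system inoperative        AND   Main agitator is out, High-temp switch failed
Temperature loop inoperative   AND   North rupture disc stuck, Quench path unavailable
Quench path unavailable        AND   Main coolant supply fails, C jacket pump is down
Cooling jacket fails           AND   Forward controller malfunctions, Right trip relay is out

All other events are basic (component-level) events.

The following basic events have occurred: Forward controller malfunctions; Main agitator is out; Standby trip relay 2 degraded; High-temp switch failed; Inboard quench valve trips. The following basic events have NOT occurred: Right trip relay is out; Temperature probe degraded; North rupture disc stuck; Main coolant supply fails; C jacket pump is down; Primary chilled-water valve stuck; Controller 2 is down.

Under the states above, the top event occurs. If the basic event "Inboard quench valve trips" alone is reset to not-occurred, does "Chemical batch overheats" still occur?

Yes

Counterfactual: set "Inboard quench valve trips" to not occurred.
Cooling jacket fails [AND]: Forward controller malfunctions=occurs, Right trip relay is out=not → not all inputs occur → does not occur.
Quench path unavailable [AND]: Main coolant supply fails=not, C jacket pump is down=not → not all inputs occur → does not occur.
Temperature loop inoperative [AND]: North rupture disc stuck=not, Quench path unavailable=not → not all inputs occur → does not occur.
Vent system inoperative [AND]: Main agitator is out=occurs, High-temp switch failed=occurs → all inputs occur → occurs.
Interlock chain unavailable [OR]: Primary chilled-water valve stuck=not, Vent system inoperative=occurs, Temperature probe degraded=not → at least one input occurs → occurs.
Agitation branch inoperative [AND]: Inboard quench valve trips=not, Controller 2 is down=not, Standby trip relay 2 degraded=occurs → not all inputs occur → does not occur.
Chemical batch overheats [OR]: Cooling jacket fails=not, Temperature loop inoperative=not, Interlock chain unavailable=occurs, Agitation branch inoperative=not → at least one input occurs → occurs.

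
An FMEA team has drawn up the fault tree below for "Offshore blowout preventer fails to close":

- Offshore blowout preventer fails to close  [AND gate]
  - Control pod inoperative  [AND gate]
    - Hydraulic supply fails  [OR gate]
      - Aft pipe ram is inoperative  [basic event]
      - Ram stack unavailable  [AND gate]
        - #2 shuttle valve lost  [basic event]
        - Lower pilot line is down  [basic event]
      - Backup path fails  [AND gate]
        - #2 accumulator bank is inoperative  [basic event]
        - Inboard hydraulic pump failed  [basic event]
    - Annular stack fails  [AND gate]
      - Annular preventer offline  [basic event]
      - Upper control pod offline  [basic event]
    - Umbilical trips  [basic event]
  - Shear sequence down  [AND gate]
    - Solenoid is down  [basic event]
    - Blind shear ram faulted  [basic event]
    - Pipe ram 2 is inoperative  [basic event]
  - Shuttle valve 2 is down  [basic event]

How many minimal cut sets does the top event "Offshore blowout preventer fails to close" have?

Ram stack unavailable [AND]: one cut set from each child combined → 1 × 1 = 1 cut set(s).
Backup path fails [AND]: one cut set from each child combined → 1 × 1 = 1 cut set(s).
Hydraulic supply fails [OR]: union of children's cut sets → 3 cut set(s).
Annular stack fails [AND]: one cut set from each child combined → 1 × 1 = 1 cut set(s).
Control pod inoperative [AND]: one cut set from each child combined → 3 × 1 × 1 = 3 cut set(s).
Shear sequence down [AND]: one cut set from each child combined → 1 × 1 × 1 = 1 cut set(s).
Offshore blowout preventer fails to close [AND]: one cut set from each child combined → 3 × 1 × 1 = 3 cut set(s).
Minimal cut sets: {Aft pipe ram is inoperative, Annular preventer offline, Blind shear ram faulted, Pipe ram 2 is inoperative, Shuttle valve 2 is down, Solenoid is down, Umbilical trips, Upper control pod offline}; {#2 shuttle valve lost, Annular preventer offline, Blind shear ram faulted, Lower pilot line is down, Pipe ram 2 is inoperative, Shuttle valve 2 is down, Solenoid is down, Umbilical trips, Upper control pod offline}; {#2 accumulator bank is inoperative, Annular preventer offline, Blind shear ram faulted, Inboard hydraulic pump failed, Pipe ram 2 is inoperative, Shuttle valve 2 is down, Solenoid is down, Umbilical trips, Upper control pod offline}.

3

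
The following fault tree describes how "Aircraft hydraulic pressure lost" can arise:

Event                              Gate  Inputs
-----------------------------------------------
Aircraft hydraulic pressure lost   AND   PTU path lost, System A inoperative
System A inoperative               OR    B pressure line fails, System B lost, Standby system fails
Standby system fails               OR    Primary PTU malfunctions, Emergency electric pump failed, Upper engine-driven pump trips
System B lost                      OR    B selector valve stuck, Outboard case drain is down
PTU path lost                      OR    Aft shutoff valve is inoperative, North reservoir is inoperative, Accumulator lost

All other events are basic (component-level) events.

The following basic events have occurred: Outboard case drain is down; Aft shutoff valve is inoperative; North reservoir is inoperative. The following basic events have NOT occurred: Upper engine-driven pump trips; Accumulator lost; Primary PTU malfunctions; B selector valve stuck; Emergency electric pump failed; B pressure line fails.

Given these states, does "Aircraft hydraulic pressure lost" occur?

PTU path lost [OR]: Aft shutoff valve is inoperative=occurs, North reservoir is inoperative=occurs, Accumulator lost=not → at least one input occurs → occurs.
System B lost [OR]: B selector valve stuck=not, Outboard case drain is down=occurs → at least one input occurs → occurs.
Standby system fails [OR]: Primary PTU malfunctions=not, Emergency electric pump failed=not, Upper engine-driven pump trips=not → no input occurs → does not occur.
System A inoperative [OR]: B pressure line fails=not, System B lost=occurs, Standby system fails=not → at least one input occurs → occurs.
Aircraft hydraulic pressure lost [AND]: PTU path lost=occurs, System A inoperative=occurs → all inputs occur → occurs.

Yes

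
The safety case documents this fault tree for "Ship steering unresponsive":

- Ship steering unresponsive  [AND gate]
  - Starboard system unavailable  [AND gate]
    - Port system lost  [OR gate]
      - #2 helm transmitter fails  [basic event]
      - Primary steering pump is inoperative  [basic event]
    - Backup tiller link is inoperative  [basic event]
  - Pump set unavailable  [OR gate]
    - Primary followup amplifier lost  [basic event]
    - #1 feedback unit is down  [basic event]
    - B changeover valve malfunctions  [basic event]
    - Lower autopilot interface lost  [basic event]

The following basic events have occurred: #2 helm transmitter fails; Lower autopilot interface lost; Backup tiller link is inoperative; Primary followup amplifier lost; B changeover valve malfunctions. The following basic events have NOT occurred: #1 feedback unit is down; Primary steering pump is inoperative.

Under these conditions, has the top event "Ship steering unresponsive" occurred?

Yes

Port system lost [OR]: #2 helm transmitter fails=occurs, Primary steering pump is inoperative=not → at least one input occurs → occurs.
Starboard system unavailable [AND]: Port system lost=occurs, Backup tiller link is inoperative=occurs → all inputs occur → occurs.
Pump set unavailable [OR]: Primary followup amplifier lost=occurs, #1 feedback unit is down=not, B changeover valve malfunctions=occurs, Lower autopilot interface lost=occurs → at least one input occurs → occurs.
Ship steering unresponsive [AND]: Starboard system unavailable=occurs, Pump set unavailable=occurs → all inputs occur → occurs.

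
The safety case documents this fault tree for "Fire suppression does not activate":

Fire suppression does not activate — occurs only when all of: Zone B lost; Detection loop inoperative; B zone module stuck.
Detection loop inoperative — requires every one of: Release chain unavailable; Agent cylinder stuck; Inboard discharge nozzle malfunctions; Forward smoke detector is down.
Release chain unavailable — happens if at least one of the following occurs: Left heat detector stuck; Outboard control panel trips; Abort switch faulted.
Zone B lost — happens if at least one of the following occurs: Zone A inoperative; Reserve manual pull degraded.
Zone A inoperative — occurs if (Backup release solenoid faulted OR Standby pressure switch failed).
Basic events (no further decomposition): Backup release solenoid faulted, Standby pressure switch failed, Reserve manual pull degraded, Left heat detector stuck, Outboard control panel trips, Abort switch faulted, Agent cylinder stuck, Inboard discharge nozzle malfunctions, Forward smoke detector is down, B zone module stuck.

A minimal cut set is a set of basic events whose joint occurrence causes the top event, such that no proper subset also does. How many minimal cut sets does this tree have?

Zone A inoperative [OR]: union of children's cut sets → 2 cut set(s).
Zone B lost [OR]: union of children's cut sets → 3 cut set(s).
Release chain unavailable [OR]: union of children's cut sets → 3 cut set(s).
Detection loop inoperative [AND]: one cut set from each child combined → 3 × 1 × 1 × 1 = 3 cut set(s).
Fire suppression does not activate [AND]: one cut set from each child combined → 3 × 3 × 1 = 9 cut set(s).
Minimal cut sets: {Agent cylinder stuck, B zone module stuck, Backup release solenoid faulted, Forward smoke detector is down, Inboard discharge nozzle malfunctions, Left heat detector stuck}; {Agent cylinder stuck, B zone module stuck, Backup release solenoid faulted, Forward smoke detector is down, Inboard discharge nozzle malfunctions, Outboard control panel trips}; {Abort switch faulted, Agent cylinder stuck, B zone module stuck, Backup release solenoid faulted, Forward smoke detector is down, Inboard discharge nozzle malfunctions}; {Agent cylinder stuck, B zone module stuck, Forward smoke detector is down, Inboard discharge nozzle malfunctions, Left heat detector stuck, Standby pressure switch failed}; {Agent cylinder stuck, B zone module stuck, Forward smoke detector is down, Inboard discharge nozzle malfunctions, Outboard control panel trips, Standby pressure switch failed}; {Abort switch faulted, Agent cylinder stuck, B zone module stuck, Forward smoke detector is down, Inboard discharge nozzle malfunctions, Standby pressure switch failed}; {Agent cylinder stuck, B zone module stuck, Forward smoke detector is down, Inboard discharge nozzle malfunctions, Left heat detector stuck, Reserve manual pull degraded}; {Agent cylinder stuck, B zone module stuck, Forward smoke detector is down, Inboard discharge nozzle malfunctions, Outboard control panel trips, Reserve manual pull degraded}; {Abort switch faulted, Agent cylinder stuck, B zone module stuck, Forward smoke detector is down, Inboard discharge nozzle malfunctions, Reserve manual pull degraded}.

9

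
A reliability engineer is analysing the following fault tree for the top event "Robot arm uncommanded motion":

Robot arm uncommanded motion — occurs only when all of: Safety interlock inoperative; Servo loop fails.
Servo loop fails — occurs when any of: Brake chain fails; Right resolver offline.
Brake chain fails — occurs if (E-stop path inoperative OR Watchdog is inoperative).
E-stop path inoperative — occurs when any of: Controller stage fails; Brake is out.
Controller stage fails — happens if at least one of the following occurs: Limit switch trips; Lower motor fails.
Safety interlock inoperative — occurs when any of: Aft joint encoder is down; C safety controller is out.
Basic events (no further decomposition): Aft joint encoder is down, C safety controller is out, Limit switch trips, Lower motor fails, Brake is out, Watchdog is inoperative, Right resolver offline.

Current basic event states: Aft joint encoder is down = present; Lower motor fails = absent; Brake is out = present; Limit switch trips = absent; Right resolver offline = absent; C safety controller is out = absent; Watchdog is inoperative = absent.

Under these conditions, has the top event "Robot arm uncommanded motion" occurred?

Safety interlock inoperative [OR]: Aft joint encoder is down=occurs, C safety controller is out=not → at least one input occurs → occurs.
Controller stage fails [OR]: Limit switch trips=not, Lower motor fails=not → no input occurs → does not occur.
E-stop path inoperative [OR]: Controller stage fails=not, Brake is out=occurs → at least one input occurs → occurs.
Brake chain fails [OR]: E-stop path inoperative=occurs, Watchdog is inoperative=not → at least one input occurs → occurs.
Servo loop fails [OR]: Brake chain fails=occurs, Right resolver offline=not → at least one input occurs → occurs.
Robot arm uncommanded motion [AND]: Safety interlock inoperative=occurs, Servo loop fails=occurs → all inputs occur → occurs.

Yes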